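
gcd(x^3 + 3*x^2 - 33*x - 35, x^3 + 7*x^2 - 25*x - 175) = x^2 + 2*x - 35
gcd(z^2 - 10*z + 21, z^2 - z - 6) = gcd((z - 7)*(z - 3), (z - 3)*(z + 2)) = z - 3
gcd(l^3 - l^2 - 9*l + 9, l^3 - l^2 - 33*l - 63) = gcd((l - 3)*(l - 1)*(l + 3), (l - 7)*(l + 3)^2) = l + 3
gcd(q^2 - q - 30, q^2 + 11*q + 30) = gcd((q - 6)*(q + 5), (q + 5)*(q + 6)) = q + 5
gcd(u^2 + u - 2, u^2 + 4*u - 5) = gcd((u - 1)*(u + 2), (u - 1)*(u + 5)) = u - 1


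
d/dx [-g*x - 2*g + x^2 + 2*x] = -g + 2*x + 2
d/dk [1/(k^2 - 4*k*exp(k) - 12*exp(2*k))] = 2*(2*k*exp(k) - k + 12*exp(2*k) + 2*exp(k))/(-k^2 + 4*k*exp(k) + 12*exp(2*k))^2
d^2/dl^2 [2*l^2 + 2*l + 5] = 4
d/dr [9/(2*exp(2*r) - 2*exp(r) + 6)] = (9/2 - 9*exp(r))*exp(r)/(exp(2*r) - exp(r) + 3)^2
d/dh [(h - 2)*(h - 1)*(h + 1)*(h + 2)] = 4*h^3 - 10*h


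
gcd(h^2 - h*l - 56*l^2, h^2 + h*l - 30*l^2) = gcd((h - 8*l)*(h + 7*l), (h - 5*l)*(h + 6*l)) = 1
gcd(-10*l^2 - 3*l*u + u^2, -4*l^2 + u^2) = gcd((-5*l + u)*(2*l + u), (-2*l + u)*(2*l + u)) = 2*l + u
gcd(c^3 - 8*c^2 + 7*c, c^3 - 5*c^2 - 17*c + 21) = c^2 - 8*c + 7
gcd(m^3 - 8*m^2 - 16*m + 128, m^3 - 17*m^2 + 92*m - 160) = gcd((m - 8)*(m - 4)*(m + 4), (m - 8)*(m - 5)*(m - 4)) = m^2 - 12*m + 32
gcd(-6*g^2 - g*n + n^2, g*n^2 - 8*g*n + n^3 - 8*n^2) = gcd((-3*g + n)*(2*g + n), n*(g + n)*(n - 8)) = 1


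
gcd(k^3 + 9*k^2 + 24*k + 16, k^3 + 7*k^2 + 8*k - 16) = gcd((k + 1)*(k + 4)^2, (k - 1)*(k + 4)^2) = k^2 + 8*k + 16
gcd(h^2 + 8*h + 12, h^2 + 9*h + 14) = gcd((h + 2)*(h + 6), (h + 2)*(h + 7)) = h + 2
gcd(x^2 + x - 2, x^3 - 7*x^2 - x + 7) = x - 1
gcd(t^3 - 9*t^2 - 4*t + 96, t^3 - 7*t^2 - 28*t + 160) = t^2 - 12*t + 32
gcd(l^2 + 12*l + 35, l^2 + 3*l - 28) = l + 7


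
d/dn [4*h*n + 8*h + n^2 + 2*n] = 4*h + 2*n + 2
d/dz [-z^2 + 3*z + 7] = 3 - 2*z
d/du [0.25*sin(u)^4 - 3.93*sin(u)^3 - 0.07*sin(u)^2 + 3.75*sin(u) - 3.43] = (1.0*sin(u)^3 - 11.79*sin(u)^2 - 0.14*sin(u) + 3.75)*cos(u)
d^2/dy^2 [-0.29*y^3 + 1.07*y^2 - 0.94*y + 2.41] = 2.14 - 1.74*y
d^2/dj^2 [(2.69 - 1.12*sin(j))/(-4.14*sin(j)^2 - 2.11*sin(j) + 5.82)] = (-19.196352*sin(j)^5 + 194.205744*sin(j)^4 - 53.0296740000001*sin(j)^3 - 19.150771*sin(j)^2 + 16.0243499999999*sin(j) - 126.074674)/(4.14*sin(j)^2 + 2.11*sin(j) - 5.82)^3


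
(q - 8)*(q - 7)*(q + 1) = q^3 - 14*q^2 + 41*q + 56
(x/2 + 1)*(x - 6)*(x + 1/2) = x^3/2 - 7*x^2/4 - 7*x - 3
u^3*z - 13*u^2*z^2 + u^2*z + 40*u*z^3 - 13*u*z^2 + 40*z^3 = (u - 8*z)*(u - 5*z)*(u*z + z)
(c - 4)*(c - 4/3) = c^2 - 16*c/3 + 16/3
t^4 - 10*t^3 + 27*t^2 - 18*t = t*(t - 6)*(t - 3)*(t - 1)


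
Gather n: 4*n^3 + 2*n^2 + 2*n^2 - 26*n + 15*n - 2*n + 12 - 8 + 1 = 4*n^3 + 4*n^2 - 13*n + 5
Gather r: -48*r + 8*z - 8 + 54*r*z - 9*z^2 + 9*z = r*(54*z - 48) - 9*z^2 + 17*z - 8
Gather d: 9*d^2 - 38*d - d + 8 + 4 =9*d^2 - 39*d + 12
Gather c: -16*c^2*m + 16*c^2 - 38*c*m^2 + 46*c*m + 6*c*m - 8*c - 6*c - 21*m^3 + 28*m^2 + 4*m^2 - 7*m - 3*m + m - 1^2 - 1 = c^2*(16 - 16*m) + c*(-38*m^2 + 52*m - 14) - 21*m^3 + 32*m^2 - 9*m - 2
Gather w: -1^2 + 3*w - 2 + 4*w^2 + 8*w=4*w^2 + 11*w - 3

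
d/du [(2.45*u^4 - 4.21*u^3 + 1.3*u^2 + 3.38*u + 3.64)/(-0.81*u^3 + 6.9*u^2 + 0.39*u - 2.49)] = (-1.9845*u^6 + 33.81*u^5 - 25.1295*u^4 - 22.2102*u^3 + 17.4789*u^2 - 56.706*u - 9.8358)/(0.6561*u^6 - 11.178*u^5 + 46.9782*u^4 + 9.4158*u^3 - 34.2099*u^2 - 1.9422*u + 6.2001)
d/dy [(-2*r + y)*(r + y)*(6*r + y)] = -8*r^2 + 10*r*y + 3*y^2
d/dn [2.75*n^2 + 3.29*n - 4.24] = 5.5*n + 3.29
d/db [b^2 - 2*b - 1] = 2*b - 2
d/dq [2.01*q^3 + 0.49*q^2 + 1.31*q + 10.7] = 6.03*q^2 + 0.98*q + 1.31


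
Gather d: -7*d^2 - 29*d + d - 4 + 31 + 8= -7*d^2 - 28*d + 35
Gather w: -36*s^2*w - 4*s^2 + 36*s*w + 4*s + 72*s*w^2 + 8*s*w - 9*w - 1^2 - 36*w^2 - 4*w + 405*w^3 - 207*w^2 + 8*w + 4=-4*s^2 + 4*s + 405*w^3 + w^2*(72*s - 243) + w*(-36*s^2 + 44*s - 5) + 3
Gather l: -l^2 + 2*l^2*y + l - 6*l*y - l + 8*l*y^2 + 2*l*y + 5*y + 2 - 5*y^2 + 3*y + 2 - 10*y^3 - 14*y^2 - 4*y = l^2*(2*y - 1) + l*(8*y^2 - 4*y) - 10*y^3 - 19*y^2 + 4*y + 4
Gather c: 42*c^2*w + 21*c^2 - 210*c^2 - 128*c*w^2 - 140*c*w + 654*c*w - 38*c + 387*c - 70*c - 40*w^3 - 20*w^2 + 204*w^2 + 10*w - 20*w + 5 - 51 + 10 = c^2*(42*w - 189) + c*(-128*w^2 + 514*w + 279) - 40*w^3 + 184*w^2 - 10*w - 36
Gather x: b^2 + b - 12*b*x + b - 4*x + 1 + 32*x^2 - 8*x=b^2 + 2*b + 32*x^2 + x*(-12*b - 12) + 1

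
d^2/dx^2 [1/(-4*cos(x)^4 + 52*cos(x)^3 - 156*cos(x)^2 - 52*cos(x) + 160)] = (2*(4*cos(x)^3 - 39*cos(x)^2 + 78*cos(x) + 13)^2*sin(x)^2 - (-16*(1 - cos(2*x))^2 - 13*cos(x) - 352*cos(2*x) + 117*cos(3*x) + 24)*(cos(x)^4 - 13*cos(x)^3 + 39*cos(x)^2 + 13*cos(x) - 40)/4)/(4*(cos(x) - 8)^3*(cos(x) - 5)^3*sin(x)^6)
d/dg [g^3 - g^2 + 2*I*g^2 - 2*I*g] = 3*g^2 + g*(-2 + 4*I) - 2*I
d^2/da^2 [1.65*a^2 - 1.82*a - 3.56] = 3.30000000000000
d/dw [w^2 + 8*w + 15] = 2*w + 8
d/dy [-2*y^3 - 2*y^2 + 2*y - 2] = -6*y^2 - 4*y + 2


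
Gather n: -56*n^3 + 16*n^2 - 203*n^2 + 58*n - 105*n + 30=-56*n^3 - 187*n^2 - 47*n + 30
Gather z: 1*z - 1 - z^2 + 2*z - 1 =-z^2 + 3*z - 2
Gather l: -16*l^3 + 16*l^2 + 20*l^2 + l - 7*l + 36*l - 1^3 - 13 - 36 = -16*l^3 + 36*l^2 + 30*l - 50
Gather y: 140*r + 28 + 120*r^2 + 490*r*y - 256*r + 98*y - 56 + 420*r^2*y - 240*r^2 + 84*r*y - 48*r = -120*r^2 - 164*r + y*(420*r^2 + 574*r + 98) - 28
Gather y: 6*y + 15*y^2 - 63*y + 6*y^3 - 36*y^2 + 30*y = 6*y^3 - 21*y^2 - 27*y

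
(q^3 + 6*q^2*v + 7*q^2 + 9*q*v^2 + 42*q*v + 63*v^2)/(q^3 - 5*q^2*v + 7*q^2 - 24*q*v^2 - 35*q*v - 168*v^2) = (q + 3*v)/(q - 8*v)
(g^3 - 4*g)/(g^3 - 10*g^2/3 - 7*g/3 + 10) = 3*g*(g + 2)/(3*g^2 - 4*g - 15)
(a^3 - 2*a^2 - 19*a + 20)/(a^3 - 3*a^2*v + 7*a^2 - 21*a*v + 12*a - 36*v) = (-a^2 + 6*a - 5)/(-a^2 + 3*a*v - 3*a + 9*v)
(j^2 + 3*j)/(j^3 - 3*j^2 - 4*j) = (j + 3)/(j^2 - 3*j - 4)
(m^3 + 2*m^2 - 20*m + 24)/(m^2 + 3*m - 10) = (m^2 + 4*m - 12)/(m + 5)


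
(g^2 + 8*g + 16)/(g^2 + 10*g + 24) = (g + 4)/(g + 6)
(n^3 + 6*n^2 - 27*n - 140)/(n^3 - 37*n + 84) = (n^2 - n - 20)/(n^2 - 7*n + 12)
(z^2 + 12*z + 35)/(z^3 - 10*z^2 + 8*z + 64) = (z^2 + 12*z + 35)/(z^3 - 10*z^2 + 8*z + 64)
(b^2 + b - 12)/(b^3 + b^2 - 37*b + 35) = (b^2 + b - 12)/(b^3 + b^2 - 37*b + 35)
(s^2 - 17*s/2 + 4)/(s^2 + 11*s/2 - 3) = (s - 8)/(s + 6)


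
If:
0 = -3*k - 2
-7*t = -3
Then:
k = -2/3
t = 3/7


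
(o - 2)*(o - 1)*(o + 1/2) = o^3 - 5*o^2/2 + o/2 + 1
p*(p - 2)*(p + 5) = p^3 + 3*p^2 - 10*p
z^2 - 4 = (z - 2)*(z + 2)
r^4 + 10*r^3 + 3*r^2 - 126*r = r*(r - 3)*(r + 6)*(r + 7)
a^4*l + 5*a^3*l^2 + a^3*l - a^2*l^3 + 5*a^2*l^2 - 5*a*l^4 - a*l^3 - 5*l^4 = (a - l)*(a + l)*(a + 5*l)*(a*l + l)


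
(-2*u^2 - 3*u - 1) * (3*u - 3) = -6*u^3 - 3*u^2 + 6*u + 3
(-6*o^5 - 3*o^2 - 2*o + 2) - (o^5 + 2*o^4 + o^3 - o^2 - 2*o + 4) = -7*o^5 - 2*o^4 - o^3 - 2*o^2 - 2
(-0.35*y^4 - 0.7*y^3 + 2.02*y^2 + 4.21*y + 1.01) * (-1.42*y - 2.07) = 0.497*y^5 + 1.7185*y^4 - 1.4194*y^3 - 10.1596*y^2 - 10.1489*y - 2.0907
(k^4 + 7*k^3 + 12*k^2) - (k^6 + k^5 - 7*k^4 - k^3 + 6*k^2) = -k^6 - k^5 + 8*k^4 + 8*k^3 + 6*k^2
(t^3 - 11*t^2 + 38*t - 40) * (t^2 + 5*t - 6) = t^5 - 6*t^4 - 23*t^3 + 216*t^2 - 428*t + 240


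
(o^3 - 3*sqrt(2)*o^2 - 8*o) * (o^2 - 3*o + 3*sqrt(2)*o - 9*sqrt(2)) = o^5 - 3*o^4 - 26*o^3 - 24*sqrt(2)*o^2 + 78*o^2 + 72*sqrt(2)*o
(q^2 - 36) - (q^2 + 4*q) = -4*q - 36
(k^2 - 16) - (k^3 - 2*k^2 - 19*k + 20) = -k^3 + 3*k^2 + 19*k - 36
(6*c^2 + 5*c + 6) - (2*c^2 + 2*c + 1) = 4*c^2 + 3*c + 5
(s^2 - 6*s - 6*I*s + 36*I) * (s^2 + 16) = s^4 - 6*s^3 - 6*I*s^3 + 16*s^2 + 36*I*s^2 - 96*s - 96*I*s + 576*I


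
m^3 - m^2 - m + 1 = (m - 1)^2*(m + 1)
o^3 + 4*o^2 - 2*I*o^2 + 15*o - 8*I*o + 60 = (o + 4)*(o - 5*I)*(o + 3*I)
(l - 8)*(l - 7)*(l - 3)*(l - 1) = l^4 - 19*l^3 + 119*l^2 - 269*l + 168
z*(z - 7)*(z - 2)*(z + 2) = z^4 - 7*z^3 - 4*z^2 + 28*z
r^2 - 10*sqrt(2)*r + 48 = (r - 6*sqrt(2))*(r - 4*sqrt(2))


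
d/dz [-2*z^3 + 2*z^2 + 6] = 2*z*(2 - 3*z)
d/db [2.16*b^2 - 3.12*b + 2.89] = 4.32*b - 3.12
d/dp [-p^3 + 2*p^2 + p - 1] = -3*p^2 + 4*p + 1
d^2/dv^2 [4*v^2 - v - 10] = 8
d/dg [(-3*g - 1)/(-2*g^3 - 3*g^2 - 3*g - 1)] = 3*g*(-4*g^2 - 5*g - 2)/(4*g^6 + 12*g^5 + 21*g^4 + 22*g^3 + 15*g^2 + 6*g + 1)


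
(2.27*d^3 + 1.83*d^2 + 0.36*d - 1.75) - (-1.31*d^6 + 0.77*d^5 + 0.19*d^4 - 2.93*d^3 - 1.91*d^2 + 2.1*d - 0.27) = 1.31*d^6 - 0.77*d^5 - 0.19*d^4 + 5.2*d^3 + 3.74*d^2 - 1.74*d - 1.48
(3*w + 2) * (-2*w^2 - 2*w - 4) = -6*w^3 - 10*w^2 - 16*w - 8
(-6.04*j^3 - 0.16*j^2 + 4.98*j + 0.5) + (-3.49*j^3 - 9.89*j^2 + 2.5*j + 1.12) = -9.53*j^3 - 10.05*j^2 + 7.48*j + 1.62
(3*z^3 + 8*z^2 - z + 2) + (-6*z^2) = 3*z^3 + 2*z^2 - z + 2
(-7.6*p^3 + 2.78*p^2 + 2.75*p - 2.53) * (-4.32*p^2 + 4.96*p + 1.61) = 32.832*p^5 - 49.7056*p^4 - 10.3272*p^3 + 29.0454*p^2 - 8.1213*p - 4.0733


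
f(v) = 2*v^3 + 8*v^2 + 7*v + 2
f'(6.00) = 319.00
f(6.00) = 764.00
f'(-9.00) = 349.00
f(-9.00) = -871.00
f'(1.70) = 51.54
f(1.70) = 46.85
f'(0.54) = 17.39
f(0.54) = 8.43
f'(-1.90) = -1.74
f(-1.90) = 3.86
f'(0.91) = 26.53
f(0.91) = 16.50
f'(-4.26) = 47.73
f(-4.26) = -37.26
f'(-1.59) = -3.27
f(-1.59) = 3.06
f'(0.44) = 15.20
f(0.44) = 6.80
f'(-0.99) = -2.96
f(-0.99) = 0.97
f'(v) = 6*v^2 + 16*v + 7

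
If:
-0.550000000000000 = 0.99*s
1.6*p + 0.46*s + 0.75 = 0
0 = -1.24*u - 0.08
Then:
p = -0.31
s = -0.56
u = -0.06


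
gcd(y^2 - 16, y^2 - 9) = 1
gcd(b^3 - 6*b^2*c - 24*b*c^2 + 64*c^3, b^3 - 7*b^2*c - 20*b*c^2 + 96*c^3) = b^2 - 4*b*c - 32*c^2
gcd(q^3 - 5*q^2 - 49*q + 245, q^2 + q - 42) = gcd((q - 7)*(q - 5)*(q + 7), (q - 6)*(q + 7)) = q + 7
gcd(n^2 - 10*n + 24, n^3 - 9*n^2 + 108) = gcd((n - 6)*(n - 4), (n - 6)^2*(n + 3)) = n - 6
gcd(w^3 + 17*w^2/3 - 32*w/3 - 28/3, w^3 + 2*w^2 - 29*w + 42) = w^2 + 5*w - 14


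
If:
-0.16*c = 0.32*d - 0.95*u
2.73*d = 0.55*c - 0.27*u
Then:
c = 4.37320496083551*u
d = 0.782147519582245*u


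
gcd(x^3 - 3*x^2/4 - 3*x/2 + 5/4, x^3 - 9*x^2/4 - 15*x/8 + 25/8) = x^2 + x/4 - 5/4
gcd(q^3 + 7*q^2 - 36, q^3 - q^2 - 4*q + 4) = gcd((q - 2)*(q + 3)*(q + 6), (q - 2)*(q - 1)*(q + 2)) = q - 2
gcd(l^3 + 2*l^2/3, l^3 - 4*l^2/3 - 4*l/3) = l^2 + 2*l/3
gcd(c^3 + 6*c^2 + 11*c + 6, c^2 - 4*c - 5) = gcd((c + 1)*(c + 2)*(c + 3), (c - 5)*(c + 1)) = c + 1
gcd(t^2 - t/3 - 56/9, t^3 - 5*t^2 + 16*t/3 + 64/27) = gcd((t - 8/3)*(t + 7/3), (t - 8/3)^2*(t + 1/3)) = t - 8/3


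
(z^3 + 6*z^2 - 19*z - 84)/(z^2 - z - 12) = z + 7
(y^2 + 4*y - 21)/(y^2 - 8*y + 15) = (y + 7)/(y - 5)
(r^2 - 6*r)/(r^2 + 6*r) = (r - 6)/(r + 6)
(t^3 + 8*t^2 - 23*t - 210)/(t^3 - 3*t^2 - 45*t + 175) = (t + 6)/(t - 5)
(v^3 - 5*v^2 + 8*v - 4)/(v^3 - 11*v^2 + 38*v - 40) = (v^2 - 3*v + 2)/(v^2 - 9*v + 20)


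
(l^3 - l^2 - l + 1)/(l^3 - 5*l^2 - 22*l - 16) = (l^2 - 2*l + 1)/(l^2 - 6*l - 16)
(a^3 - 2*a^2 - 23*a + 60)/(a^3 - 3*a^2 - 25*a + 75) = (a - 4)/(a - 5)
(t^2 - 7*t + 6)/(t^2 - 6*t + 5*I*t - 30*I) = (t - 1)/(t + 5*I)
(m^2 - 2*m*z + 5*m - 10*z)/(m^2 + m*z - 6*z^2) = (m + 5)/(m + 3*z)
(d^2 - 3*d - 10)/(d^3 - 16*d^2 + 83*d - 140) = (d + 2)/(d^2 - 11*d + 28)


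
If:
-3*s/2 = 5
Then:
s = -10/3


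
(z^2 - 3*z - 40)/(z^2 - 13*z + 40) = (z + 5)/(z - 5)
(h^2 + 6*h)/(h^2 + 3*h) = (h + 6)/(h + 3)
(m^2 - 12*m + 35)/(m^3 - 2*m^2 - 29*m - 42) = (m - 5)/(m^2 + 5*m + 6)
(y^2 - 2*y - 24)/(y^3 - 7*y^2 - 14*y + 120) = 1/(y - 5)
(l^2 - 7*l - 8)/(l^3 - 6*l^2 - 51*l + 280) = (l + 1)/(l^2 + 2*l - 35)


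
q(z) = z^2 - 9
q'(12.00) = 24.00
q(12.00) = 135.00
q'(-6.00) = -12.00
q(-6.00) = 27.00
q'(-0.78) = -1.56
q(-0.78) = -8.39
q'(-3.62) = -7.24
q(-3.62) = 4.10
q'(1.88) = 3.76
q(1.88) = -5.47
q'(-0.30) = -0.60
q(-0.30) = -8.91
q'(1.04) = 2.08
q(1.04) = -7.92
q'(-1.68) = -3.36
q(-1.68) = -6.18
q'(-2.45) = -4.90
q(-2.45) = -3.00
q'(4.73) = 9.46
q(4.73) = 13.37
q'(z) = 2*z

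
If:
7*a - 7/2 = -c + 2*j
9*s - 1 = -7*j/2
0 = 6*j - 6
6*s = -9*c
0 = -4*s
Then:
No Solution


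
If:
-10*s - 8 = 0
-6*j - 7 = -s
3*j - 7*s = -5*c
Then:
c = -17/50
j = -13/10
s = -4/5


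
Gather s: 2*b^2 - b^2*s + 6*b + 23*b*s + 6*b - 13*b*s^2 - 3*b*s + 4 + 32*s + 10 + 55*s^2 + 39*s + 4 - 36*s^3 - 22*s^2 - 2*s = 2*b^2 + 12*b - 36*s^3 + s^2*(33 - 13*b) + s*(-b^2 + 20*b + 69) + 18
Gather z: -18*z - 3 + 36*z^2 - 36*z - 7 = 36*z^2 - 54*z - 10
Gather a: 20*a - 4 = 20*a - 4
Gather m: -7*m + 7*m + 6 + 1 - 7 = 0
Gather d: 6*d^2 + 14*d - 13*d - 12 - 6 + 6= 6*d^2 + d - 12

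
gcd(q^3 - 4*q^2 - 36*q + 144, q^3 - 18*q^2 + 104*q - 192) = q^2 - 10*q + 24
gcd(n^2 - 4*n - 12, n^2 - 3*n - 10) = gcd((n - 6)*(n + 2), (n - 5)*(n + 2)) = n + 2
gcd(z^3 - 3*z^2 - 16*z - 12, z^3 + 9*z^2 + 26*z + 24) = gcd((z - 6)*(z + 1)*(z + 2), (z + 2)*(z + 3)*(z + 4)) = z + 2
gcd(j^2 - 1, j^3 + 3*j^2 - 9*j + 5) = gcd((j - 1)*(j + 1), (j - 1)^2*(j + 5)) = j - 1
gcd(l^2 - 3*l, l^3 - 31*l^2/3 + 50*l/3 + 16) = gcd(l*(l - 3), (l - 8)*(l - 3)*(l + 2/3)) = l - 3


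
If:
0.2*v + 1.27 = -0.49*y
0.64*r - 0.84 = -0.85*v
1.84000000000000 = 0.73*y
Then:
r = 17.95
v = -12.53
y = 2.52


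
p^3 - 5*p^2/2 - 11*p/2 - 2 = (p - 4)*(p + 1/2)*(p + 1)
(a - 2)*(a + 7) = a^2 + 5*a - 14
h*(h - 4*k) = h^2 - 4*h*k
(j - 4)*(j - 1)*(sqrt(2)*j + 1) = sqrt(2)*j^3 - 5*sqrt(2)*j^2 + j^2 - 5*j + 4*sqrt(2)*j + 4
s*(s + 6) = s^2 + 6*s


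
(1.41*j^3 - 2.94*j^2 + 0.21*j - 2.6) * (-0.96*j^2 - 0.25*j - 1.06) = -1.3536*j^5 + 2.4699*j^4 - 0.9612*j^3 + 5.5599*j^2 + 0.4274*j + 2.756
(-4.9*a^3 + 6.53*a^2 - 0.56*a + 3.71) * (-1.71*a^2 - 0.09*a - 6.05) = 8.379*a^5 - 10.7253*a^4 + 30.0149*a^3 - 45.8002*a^2 + 3.0541*a - 22.4455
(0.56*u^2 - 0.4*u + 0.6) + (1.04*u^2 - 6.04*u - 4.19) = 1.6*u^2 - 6.44*u - 3.59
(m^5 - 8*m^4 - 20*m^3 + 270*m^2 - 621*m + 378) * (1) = m^5 - 8*m^4 - 20*m^3 + 270*m^2 - 621*m + 378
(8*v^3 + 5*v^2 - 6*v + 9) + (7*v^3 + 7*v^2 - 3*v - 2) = 15*v^3 + 12*v^2 - 9*v + 7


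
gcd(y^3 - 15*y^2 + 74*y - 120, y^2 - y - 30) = y - 6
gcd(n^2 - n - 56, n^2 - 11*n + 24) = n - 8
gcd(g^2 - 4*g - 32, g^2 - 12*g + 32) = g - 8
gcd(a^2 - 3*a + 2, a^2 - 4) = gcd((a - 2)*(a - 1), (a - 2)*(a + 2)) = a - 2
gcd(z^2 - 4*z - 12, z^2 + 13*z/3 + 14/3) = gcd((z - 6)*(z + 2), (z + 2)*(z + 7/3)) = z + 2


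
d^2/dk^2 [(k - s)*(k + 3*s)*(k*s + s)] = 2*s*(3*k + 2*s + 1)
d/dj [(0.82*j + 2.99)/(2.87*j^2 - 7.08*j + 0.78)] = (-2.3534*j^2 - 17.1626*j + 21.8088)/(8.2369*j^4 - 40.6392*j^3 + 54.6036*j^2 - 11.0448*j + 0.6084)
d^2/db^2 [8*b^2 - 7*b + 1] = 16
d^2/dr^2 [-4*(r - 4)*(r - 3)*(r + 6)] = 8 - 24*r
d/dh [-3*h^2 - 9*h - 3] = -6*h - 9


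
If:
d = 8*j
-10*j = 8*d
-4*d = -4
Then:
No Solution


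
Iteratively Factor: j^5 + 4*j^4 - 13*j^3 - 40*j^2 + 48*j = (j - 3)*(j^4 + 7*j^3 + 8*j^2 - 16*j) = (j - 3)*(j + 4)*(j^3 + 3*j^2 - 4*j) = (j - 3)*(j - 1)*(j + 4)*(j^2 + 4*j) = j*(j - 3)*(j - 1)*(j + 4)*(j + 4)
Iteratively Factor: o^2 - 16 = (o - 4)*(o + 4)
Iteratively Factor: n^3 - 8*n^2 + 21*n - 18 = (n - 2)*(n^2 - 6*n + 9) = (n - 3)*(n - 2)*(n - 3)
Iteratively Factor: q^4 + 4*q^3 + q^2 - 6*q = (q + 3)*(q^3 + q^2 - 2*q) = (q + 2)*(q + 3)*(q^2 - q) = q*(q + 2)*(q + 3)*(q - 1)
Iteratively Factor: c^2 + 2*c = (c + 2)*(c)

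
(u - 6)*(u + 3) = u^2 - 3*u - 18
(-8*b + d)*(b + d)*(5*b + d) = -40*b^3 - 43*b^2*d - 2*b*d^2 + d^3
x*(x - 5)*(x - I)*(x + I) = x^4 - 5*x^3 + x^2 - 5*x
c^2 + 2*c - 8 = (c - 2)*(c + 4)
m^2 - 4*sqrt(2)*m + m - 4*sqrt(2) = (m + 1)*(m - 4*sqrt(2))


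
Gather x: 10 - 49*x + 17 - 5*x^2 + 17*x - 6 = -5*x^2 - 32*x + 21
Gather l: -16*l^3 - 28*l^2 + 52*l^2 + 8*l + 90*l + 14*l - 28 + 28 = -16*l^3 + 24*l^2 + 112*l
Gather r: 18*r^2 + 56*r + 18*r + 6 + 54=18*r^2 + 74*r + 60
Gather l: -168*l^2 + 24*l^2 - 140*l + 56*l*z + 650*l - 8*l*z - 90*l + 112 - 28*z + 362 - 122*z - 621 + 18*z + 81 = -144*l^2 + l*(48*z + 420) - 132*z - 66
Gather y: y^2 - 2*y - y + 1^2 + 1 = y^2 - 3*y + 2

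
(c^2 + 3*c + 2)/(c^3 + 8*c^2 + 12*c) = (c + 1)/(c*(c + 6))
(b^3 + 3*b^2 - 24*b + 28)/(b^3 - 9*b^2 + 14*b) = (b^2 + 5*b - 14)/(b*(b - 7))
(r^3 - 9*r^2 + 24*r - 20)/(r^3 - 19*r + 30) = (r^2 - 7*r + 10)/(r^2 + 2*r - 15)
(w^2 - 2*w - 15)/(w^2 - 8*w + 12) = (w^2 - 2*w - 15)/(w^2 - 8*w + 12)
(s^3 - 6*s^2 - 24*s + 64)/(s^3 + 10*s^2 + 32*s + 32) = (s^2 - 10*s + 16)/(s^2 + 6*s + 8)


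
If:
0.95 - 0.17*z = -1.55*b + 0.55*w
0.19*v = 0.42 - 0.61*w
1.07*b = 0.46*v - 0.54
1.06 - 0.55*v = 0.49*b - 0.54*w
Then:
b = 0.27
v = 1.81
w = 0.13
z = 7.67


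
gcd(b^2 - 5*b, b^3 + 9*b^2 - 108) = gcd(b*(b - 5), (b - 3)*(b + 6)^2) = 1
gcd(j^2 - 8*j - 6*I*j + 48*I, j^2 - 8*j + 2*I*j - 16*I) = j - 8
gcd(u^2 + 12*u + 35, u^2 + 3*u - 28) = u + 7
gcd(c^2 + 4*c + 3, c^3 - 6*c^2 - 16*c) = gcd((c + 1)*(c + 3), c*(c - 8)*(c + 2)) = 1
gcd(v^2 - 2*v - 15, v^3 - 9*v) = v + 3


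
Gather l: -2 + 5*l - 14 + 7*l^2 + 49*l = 7*l^2 + 54*l - 16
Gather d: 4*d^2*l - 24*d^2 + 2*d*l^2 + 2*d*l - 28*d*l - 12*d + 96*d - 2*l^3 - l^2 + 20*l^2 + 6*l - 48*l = d^2*(4*l - 24) + d*(2*l^2 - 26*l + 84) - 2*l^3 + 19*l^2 - 42*l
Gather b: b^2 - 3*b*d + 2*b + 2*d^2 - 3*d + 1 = b^2 + b*(2 - 3*d) + 2*d^2 - 3*d + 1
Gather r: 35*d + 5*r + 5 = 35*d + 5*r + 5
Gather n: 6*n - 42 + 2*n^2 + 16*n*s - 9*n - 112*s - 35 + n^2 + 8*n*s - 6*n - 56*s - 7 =3*n^2 + n*(24*s - 9) - 168*s - 84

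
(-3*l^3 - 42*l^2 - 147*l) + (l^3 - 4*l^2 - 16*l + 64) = -2*l^3 - 46*l^2 - 163*l + 64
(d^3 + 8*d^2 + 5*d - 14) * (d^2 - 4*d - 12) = d^5 + 4*d^4 - 39*d^3 - 130*d^2 - 4*d + 168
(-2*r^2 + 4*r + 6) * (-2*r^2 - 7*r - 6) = 4*r^4 + 6*r^3 - 28*r^2 - 66*r - 36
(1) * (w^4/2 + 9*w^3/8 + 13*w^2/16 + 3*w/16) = w^4/2 + 9*w^3/8 + 13*w^2/16 + 3*w/16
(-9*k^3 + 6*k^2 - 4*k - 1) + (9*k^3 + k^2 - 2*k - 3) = 7*k^2 - 6*k - 4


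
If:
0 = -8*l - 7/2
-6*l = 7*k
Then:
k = 3/8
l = -7/16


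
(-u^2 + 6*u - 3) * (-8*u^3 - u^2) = 8*u^5 - 47*u^4 + 18*u^3 + 3*u^2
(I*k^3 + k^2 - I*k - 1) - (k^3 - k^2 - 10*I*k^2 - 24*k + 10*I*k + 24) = -k^3 + I*k^3 + 2*k^2 + 10*I*k^2 + 24*k - 11*I*k - 25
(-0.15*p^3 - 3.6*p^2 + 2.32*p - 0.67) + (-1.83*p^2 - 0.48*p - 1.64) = -0.15*p^3 - 5.43*p^2 + 1.84*p - 2.31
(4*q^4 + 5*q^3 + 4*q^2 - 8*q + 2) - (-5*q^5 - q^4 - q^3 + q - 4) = 5*q^5 + 5*q^4 + 6*q^3 + 4*q^2 - 9*q + 6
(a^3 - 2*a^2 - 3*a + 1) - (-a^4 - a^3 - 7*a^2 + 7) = a^4 + 2*a^3 + 5*a^2 - 3*a - 6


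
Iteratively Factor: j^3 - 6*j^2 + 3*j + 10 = (j + 1)*(j^2 - 7*j + 10) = (j - 5)*(j + 1)*(j - 2)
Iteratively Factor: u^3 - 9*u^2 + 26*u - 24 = (u - 4)*(u^2 - 5*u + 6) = (u - 4)*(u - 3)*(u - 2)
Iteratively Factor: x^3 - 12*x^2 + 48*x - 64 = (x - 4)*(x^2 - 8*x + 16) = (x - 4)^2*(x - 4)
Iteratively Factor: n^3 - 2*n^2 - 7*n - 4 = (n - 4)*(n^2 + 2*n + 1) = (n - 4)*(n + 1)*(n + 1)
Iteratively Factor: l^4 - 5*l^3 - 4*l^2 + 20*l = (l - 5)*(l^3 - 4*l) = (l - 5)*(l - 2)*(l^2 + 2*l) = (l - 5)*(l - 2)*(l + 2)*(l)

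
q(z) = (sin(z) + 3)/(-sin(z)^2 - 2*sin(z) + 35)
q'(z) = (2*sin(z)*cos(z) + 2*cos(z))*(sin(z) + 3)/(-sin(z)^2 - 2*sin(z) + 35)^2 + cos(z)/(-sin(z)^2 - 2*sin(z) + 35) = (sin(z)^2 + 6*sin(z) + 41)*cos(z)/(sin(z)^2 + 2*sin(z) - 35)^2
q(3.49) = 0.07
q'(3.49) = -0.03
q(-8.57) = 0.06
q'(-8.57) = -0.02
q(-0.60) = 0.07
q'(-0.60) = 0.02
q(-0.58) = 0.07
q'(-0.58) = 0.02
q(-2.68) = 0.07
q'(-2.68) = -0.03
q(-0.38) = 0.07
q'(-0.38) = 0.03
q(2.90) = 0.09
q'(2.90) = -0.03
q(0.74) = 0.11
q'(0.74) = 0.03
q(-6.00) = 0.10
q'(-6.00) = 0.03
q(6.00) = 0.08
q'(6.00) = 0.03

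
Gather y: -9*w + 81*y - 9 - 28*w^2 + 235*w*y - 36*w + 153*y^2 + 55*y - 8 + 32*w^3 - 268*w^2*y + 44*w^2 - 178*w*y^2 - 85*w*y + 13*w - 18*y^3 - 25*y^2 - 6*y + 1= 32*w^3 + 16*w^2 - 32*w - 18*y^3 + y^2*(128 - 178*w) + y*(-268*w^2 + 150*w + 130) - 16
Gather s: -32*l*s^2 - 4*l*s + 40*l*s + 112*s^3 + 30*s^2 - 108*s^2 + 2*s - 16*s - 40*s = 112*s^3 + s^2*(-32*l - 78) + s*(36*l - 54)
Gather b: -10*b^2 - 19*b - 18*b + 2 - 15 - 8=-10*b^2 - 37*b - 21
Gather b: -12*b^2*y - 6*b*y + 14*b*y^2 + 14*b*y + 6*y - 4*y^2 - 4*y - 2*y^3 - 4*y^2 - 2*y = -12*b^2*y + b*(14*y^2 + 8*y) - 2*y^3 - 8*y^2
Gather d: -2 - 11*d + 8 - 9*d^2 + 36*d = -9*d^2 + 25*d + 6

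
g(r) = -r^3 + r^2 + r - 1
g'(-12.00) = -455.00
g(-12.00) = 1859.00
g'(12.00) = -407.00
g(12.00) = -1573.00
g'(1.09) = -0.38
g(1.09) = -0.02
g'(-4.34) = -64.19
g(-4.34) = 95.24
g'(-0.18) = 0.54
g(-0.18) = -1.14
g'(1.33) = -1.65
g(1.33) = -0.25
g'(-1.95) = -14.31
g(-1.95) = 8.27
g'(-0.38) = -0.19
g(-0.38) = -1.18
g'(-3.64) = -46.03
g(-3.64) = 56.84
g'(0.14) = 1.22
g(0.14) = -0.84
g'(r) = -3*r^2 + 2*r + 1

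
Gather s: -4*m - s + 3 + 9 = -4*m - s + 12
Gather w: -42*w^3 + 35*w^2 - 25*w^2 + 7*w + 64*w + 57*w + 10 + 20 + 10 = -42*w^3 + 10*w^2 + 128*w + 40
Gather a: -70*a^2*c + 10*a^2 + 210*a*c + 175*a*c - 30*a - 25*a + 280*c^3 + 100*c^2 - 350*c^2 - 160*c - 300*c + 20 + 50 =a^2*(10 - 70*c) + a*(385*c - 55) + 280*c^3 - 250*c^2 - 460*c + 70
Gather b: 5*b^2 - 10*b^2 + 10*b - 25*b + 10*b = -5*b^2 - 5*b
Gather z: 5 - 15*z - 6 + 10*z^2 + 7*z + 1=10*z^2 - 8*z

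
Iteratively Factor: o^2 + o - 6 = (o + 3)*(o - 2)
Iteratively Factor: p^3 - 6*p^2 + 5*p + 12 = (p - 3)*(p^2 - 3*p - 4) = (p - 3)*(p + 1)*(p - 4)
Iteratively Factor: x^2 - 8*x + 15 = (x - 3)*(x - 5)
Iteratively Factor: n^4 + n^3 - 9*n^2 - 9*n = (n - 3)*(n^3 + 4*n^2 + 3*n) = (n - 3)*(n + 3)*(n^2 + n) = (n - 3)*(n + 1)*(n + 3)*(n)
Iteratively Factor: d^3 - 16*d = (d - 4)*(d^2 + 4*d) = (d - 4)*(d + 4)*(d)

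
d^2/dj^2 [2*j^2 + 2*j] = 4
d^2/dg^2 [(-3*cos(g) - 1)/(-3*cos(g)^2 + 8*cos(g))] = (-108*sin(g)^4/cos(g)^3 + 27*sin(g)^2 + 99 - 226/cos(g) - 144/cos(g)^2 + 236/cos(g)^3)/(3*cos(g) - 8)^3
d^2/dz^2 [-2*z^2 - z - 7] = -4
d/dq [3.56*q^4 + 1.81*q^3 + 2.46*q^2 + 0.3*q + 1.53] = 14.24*q^3 + 5.43*q^2 + 4.92*q + 0.3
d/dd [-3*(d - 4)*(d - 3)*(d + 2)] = -9*d^2 + 30*d + 6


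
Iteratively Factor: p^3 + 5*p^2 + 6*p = (p + 3)*(p^2 + 2*p) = (p + 2)*(p + 3)*(p)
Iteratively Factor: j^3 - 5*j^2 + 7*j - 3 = (j - 1)*(j^2 - 4*j + 3) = (j - 1)^2*(j - 3)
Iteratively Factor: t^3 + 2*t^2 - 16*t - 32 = (t + 2)*(t^2 - 16) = (t + 2)*(t + 4)*(t - 4)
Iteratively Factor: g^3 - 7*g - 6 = (g + 1)*(g^2 - g - 6) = (g + 1)*(g + 2)*(g - 3)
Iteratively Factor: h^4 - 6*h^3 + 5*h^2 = (h - 1)*(h^3 - 5*h^2) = h*(h - 1)*(h^2 - 5*h) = h^2*(h - 1)*(h - 5)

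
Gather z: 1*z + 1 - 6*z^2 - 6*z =-6*z^2 - 5*z + 1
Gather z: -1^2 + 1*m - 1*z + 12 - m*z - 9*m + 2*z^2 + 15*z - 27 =-8*m + 2*z^2 + z*(14 - m) - 16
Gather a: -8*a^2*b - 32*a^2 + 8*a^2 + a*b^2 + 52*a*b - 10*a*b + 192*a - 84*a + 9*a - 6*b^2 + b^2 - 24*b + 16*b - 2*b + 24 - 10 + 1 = a^2*(-8*b - 24) + a*(b^2 + 42*b + 117) - 5*b^2 - 10*b + 15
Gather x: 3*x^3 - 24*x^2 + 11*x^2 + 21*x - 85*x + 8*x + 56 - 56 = 3*x^3 - 13*x^2 - 56*x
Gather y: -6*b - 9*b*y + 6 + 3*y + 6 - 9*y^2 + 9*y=-6*b - 9*y^2 + y*(12 - 9*b) + 12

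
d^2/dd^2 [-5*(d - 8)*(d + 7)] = -10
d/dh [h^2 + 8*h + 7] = 2*h + 8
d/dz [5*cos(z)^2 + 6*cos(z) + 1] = -2*(5*cos(z) + 3)*sin(z)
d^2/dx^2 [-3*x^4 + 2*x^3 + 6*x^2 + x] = -36*x^2 + 12*x + 12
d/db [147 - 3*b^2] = -6*b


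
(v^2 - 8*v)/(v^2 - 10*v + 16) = v/(v - 2)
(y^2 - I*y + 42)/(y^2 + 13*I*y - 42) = (y - 7*I)/(y + 7*I)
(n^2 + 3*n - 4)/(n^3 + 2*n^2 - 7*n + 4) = 1/(n - 1)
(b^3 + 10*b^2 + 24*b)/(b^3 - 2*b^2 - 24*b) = (b + 6)/(b - 6)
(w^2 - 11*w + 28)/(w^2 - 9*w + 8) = (w^2 - 11*w + 28)/(w^2 - 9*w + 8)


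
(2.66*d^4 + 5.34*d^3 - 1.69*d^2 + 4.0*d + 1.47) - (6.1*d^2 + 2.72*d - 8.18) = 2.66*d^4 + 5.34*d^3 - 7.79*d^2 + 1.28*d + 9.65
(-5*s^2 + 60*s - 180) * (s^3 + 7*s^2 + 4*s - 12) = -5*s^5 + 25*s^4 + 220*s^3 - 960*s^2 - 1440*s + 2160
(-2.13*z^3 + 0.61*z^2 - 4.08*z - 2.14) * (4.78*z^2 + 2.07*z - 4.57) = -10.1814*z^5 - 1.4933*z^4 - 8.5056*z^3 - 21.4625*z^2 + 14.2158*z + 9.7798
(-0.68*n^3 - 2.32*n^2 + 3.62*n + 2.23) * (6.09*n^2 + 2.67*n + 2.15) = -4.1412*n^5 - 15.9444*n^4 + 14.3894*n^3 + 18.2581*n^2 + 13.7371*n + 4.7945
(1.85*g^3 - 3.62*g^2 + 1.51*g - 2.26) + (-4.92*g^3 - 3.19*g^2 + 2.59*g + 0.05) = -3.07*g^3 - 6.81*g^2 + 4.1*g - 2.21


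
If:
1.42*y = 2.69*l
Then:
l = 0.527881040892193*y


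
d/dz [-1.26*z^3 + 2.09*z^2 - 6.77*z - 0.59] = -3.78*z^2 + 4.18*z - 6.77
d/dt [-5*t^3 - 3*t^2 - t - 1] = -15*t^2 - 6*t - 1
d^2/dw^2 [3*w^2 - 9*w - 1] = 6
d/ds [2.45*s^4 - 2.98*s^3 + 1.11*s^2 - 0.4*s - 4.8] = 9.8*s^3 - 8.94*s^2 + 2.22*s - 0.4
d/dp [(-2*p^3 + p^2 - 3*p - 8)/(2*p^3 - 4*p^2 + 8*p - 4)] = (3*p^4 - 10*p^3 + 34*p^2 - 36*p + 38)/(2*(p^6 - 4*p^5 + 12*p^4 - 20*p^3 + 24*p^2 - 16*p + 4))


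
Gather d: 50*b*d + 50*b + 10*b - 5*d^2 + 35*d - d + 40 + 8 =60*b - 5*d^2 + d*(50*b + 34) + 48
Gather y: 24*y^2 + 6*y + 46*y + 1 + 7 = 24*y^2 + 52*y + 8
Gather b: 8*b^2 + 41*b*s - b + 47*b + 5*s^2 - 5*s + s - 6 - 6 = 8*b^2 + b*(41*s + 46) + 5*s^2 - 4*s - 12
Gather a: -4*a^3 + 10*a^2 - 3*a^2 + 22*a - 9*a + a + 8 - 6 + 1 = -4*a^3 + 7*a^2 + 14*a + 3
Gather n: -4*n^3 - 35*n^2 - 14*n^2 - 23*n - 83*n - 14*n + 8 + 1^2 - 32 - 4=-4*n^3 - 49*n^2 - 120*n - 27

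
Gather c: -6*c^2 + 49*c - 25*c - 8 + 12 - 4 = -6*c^2 + 24*c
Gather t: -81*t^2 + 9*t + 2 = -81*t^2 + 9*t + 2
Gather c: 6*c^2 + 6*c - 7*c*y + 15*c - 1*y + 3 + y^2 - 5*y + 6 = 6*c^2 + c*(21 - 7*y) + y^2 - 6*y + 9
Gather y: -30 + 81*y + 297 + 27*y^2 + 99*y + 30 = 27*y^2 + 180*y + 297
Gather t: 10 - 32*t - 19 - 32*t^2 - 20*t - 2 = -32*t^2 - 52*t - 11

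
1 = 1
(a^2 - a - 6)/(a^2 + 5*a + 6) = (a - 3)/(a + 3)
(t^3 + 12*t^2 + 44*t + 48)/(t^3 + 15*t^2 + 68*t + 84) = (t + 4)/(t + 7)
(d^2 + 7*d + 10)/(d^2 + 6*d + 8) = (d + 5)/(d + 4)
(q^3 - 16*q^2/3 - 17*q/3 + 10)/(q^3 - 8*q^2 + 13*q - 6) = (q + 5/3)/(q - 1)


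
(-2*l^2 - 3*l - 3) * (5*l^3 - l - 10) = -10*l^5 - 15*l^4 - 13*l^3 + 23*l^2 + 33*l + 30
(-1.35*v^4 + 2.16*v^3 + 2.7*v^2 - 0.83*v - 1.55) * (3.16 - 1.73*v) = 2.3355*v^5 - 8.0028*v^4 + 2.1546*v^3 + 9.9679*v^2 + 0.0587000000000004*v - 4.898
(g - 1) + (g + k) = 2*g + k - 1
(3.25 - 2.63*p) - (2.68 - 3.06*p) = 0.43*p + 0.57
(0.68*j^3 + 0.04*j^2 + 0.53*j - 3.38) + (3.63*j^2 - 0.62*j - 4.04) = 0.68*j^3 + 3.67*j^2 - 0.09*j - 7.42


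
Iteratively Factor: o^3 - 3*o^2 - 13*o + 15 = (o - 1)*(o^2 - 2*o - 15) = (o - 5)*(o - 1)*(o + 3)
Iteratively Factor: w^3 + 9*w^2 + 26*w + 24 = (w + 4)*(w^2 + 5*w + 6) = (w + 3)*(w + 4)*(w + 2)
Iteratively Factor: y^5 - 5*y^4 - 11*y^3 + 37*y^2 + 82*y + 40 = (y + 1)*(y^4 - 6*y^3 - 5*y^2 + 42*y + 40) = (y - 4)*(y + 1)*(y^3 - 2*y^2 - 13*y - 10) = (y - 4)*(y + 1)^2*(y^2 - 3*y - 10) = (y - 5)*(y - 4)*(y + 1)^2*(y + 2)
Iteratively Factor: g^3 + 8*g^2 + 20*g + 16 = (g + 4)*(g^2 + 4*g + 4) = (g + 2)*(g + 4)*(g + 2)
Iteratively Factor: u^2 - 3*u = (u)*(u - 3)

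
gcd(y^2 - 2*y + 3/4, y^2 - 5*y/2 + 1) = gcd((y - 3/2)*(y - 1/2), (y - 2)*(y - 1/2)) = y - 1/2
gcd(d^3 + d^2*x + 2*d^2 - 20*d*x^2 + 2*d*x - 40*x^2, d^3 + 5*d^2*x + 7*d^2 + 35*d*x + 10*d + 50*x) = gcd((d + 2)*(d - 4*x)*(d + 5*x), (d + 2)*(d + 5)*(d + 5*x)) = d^2 + 5*d*x + 2*d + 10*x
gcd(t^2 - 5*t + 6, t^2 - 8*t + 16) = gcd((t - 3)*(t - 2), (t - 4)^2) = 1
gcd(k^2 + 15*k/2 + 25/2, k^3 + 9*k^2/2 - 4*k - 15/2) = k + 5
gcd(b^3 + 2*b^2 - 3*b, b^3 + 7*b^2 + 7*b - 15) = b^2 + 2*b - 3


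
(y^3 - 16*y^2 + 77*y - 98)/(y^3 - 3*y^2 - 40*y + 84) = (y - 7)/(y + 6)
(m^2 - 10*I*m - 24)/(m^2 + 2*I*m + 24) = (m - 6*I)/(m + 6*I)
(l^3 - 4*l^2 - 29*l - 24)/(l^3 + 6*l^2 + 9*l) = (l^2 - 7*l - 8)/(l*(l + 3))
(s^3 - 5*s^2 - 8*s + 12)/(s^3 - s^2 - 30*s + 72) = (s^3 - 5*s^2 - 8*s + 12)/(s^3 - s^2 - 30*s + 72)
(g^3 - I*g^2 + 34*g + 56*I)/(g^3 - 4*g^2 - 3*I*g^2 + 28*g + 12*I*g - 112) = (g + 2*I)/(g - 4)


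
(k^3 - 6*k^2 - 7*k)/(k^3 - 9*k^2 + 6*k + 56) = k*(k + 1)/(k^2 - 2*k - 8)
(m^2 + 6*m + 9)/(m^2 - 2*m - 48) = (m^2 + 6*m + 9)/(m^2 - 2*m - 48)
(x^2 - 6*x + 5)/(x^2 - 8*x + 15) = (x - 1)/(x - 3)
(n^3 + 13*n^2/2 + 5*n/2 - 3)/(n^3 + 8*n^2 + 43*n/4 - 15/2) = 2*(n + 1)/(2*n + 5)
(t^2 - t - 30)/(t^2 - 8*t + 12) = (t + 5)/(t - 2)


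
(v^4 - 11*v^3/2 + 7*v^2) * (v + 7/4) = v^5 - 15*v^4/4 - 21*v^3/8 + 49*v^2/4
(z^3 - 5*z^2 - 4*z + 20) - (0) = z^3 - 5*z^2 - 4*z + 20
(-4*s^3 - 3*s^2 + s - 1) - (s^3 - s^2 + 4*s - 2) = -5*s^3 - 2*s^2 - 3*s + 1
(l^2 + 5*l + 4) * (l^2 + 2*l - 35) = l^4 + 7*l^3 - 21*l^2 - 167*l - 140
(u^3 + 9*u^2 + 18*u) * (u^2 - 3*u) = u^5 + 6*u^4 - 9*u^3 - 54*u^2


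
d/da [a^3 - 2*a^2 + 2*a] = 3*a^2 - 4*a + 2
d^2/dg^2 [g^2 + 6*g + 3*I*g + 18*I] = 2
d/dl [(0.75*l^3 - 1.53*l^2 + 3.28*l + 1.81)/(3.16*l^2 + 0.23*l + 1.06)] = (2.37*l^4 + 0.345000000000001*l^3 - 8.3317*l^2 - 14.6828*l + 3.0605)/(9.9856*l^4 + 1.4536*l^3 + 6.7521*l^2 + 0.4876*l + 1.1236)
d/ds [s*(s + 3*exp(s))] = s*(3*exp(s) + 1) + s + 3*exp(s)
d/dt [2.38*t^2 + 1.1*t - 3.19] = 4.76*t + 1.1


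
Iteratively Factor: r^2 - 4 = (r + 2)*(r - 2)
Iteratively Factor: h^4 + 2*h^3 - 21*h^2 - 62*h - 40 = (h - 5)*(h^3 + 7*h^2 + 14*h + 8) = (h - 5)*(h + 4)*(h^2 + 3*h + 2) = (h - 5)*(h + 1)*(h + 4)*(h + 2)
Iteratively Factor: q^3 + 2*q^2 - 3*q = (q)*(q^2 + 2*q - 3) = q*(q + 3)*(q - 1)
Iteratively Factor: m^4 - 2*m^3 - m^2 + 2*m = (m)*(m^3 - 2*m^2 - m + 2) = m*(m - 2)*(m^2 - 1) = m*(m - 2)*(m - 1)*(m + 1)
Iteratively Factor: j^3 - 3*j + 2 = (j + 2)*(j^2 - 2*j + 1) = (j - 1)*(j + 2)*(j - 1)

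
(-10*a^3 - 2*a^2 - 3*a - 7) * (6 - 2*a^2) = 20*a^5 + 4*a^4 - 54*a^3 + 2*a^2 - 18*a - 42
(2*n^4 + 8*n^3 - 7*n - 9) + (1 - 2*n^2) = 2*n^4 + 8*n^3 - 2*n^2 - 7*n - 8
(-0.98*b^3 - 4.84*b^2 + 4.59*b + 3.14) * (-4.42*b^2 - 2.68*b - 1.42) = 4.3316*b^5 + 24.0192*b^4 - 5.925*b^3 - 19.3072*b^2 - 14.933*b - 4.4588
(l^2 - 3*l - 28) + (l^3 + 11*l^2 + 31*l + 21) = l^3 + 12*l^2 + 28*l - 7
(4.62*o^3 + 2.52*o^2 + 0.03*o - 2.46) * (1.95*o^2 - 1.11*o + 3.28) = 9.009*o^5 - 0.214200000000001*o^4 + 12.4149*o^3 + 3.4353*o^2 + 2.829*o - 8.0688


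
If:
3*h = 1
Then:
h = 1/3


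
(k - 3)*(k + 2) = k^2 - k - 6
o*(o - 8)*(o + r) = o^3 + o^2*r - 8*o^2 - 8*o*r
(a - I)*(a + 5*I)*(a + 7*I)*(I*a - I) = I*a^4 - 11*a^3 - I*a^3 + 11*a^2 - 23*I*a^2 - 35*a + 23*I*a + 35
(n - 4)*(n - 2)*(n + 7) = n^3 + n^2 - 34*n + 56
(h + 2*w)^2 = h^2 + 4*h*w + 4*w^2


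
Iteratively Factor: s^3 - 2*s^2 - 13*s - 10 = (s - 5)*(s^2 + 3*s + 2) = (s - 5)*(s + 1)*(s + 2)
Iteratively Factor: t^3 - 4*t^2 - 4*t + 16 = (t - 4)*(t^2 - 4) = (t - 4)*(t - 2)*(t + 2)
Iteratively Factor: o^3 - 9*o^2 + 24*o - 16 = (o - 4)*(o^2 - 5*o + 4) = (o - 4)*(o - 1)*(o - 4)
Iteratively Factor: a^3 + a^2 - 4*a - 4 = (a + 2)*(a^2 - a - 2) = (a - 2)*(a + 2)*(a + 1)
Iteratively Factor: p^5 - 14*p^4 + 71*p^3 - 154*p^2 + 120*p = (p)*(p^4 - 14*p^3 + 71*p^2 - 154*p + 120) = p*(p - 5)*(p^3 - 9*p^2 + 26*p - 24) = p*(p - 5)*(p - 4)*(p^2 - 5*p + 6) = p*(p - 5)*(p - 4)*(p - 3)*(p - 2)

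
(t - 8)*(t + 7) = t^2 - t - 56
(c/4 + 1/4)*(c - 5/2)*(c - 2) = c^3/4 - 7*c^2/8 + c/8 + 5/4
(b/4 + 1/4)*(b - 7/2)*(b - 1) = b^3/4 - 7*b^2/8 - b/4 + 7/8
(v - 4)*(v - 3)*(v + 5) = v^3 - 2*v^2 - 23*v + 60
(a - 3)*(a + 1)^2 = a^3 - a^2 - 5*a - 3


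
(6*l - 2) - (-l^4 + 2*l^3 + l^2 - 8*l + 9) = l^4 - 2*l^3 - l^2 + 14*l - 11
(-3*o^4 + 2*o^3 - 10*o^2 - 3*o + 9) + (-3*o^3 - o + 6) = -3*o^4 - o^3 - 10*o^2 - 4*o + 15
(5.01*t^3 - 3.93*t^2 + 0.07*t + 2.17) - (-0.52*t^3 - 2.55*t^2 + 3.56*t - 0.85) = 5.53*t^3 - 1.38*t^2 - 3.49*t + 3.02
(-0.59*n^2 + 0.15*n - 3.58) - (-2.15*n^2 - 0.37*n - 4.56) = 1.56*n^2 + 0.52*n + 0.98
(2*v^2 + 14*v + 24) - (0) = 2*v^2 + 14*v + 24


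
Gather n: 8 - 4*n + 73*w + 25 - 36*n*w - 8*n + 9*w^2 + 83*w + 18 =n*(-36*w - 12) + 9*w^2 + 156*w + 51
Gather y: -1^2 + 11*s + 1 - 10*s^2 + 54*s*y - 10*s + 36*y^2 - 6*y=-10*s^2 + s + 36*y^2 + y*(54*s - 6)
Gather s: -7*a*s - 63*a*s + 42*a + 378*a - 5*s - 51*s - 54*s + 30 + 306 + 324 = 420*a + s*(-70*a - 110) + 660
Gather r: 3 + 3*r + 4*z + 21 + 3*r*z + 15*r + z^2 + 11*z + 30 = r*(3*z + 18) + z^2 + 15*z + 54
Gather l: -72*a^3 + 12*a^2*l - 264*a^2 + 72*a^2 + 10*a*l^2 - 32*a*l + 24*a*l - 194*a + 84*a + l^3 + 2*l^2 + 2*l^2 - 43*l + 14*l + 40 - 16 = -72*a^3 - 192*a^2 - 110*a + l^3 + l^2*(10*a + 4) + l*(12*a^2 - 8*a - 29) + 24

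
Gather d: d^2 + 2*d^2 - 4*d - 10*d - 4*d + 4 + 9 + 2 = 3*d^2 - 18*d + 15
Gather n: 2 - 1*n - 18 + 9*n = 8*n - 16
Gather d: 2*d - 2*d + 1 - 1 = 0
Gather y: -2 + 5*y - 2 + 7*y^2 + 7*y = 7*y^2 + 12*y - 4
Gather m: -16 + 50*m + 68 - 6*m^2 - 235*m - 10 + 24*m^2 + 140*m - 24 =18*m^2 - 45*m + 18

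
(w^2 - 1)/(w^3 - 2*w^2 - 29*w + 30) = (w + 1)/(w^2 - w - 30)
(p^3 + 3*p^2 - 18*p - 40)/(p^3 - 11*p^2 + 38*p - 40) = (p^2 + 7*p + 10)/(p^2 - 7*p + 10)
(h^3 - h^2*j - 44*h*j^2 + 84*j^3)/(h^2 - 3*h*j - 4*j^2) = (-h^3 + h^2*j + 44*h*j^2 - 84*j^3)/(-h^2 + 3*h*j + 4*j^2)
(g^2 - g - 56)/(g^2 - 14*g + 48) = (g + 7)/(g - 6)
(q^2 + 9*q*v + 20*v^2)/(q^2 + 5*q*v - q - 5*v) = (q + 4*v)/(q - 1)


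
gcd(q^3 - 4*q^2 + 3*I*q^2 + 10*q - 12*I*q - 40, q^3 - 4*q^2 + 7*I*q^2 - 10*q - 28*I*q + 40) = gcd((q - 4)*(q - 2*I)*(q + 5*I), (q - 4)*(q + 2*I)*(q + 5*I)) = q^2 + q*(-4 + 5*I) - 20*I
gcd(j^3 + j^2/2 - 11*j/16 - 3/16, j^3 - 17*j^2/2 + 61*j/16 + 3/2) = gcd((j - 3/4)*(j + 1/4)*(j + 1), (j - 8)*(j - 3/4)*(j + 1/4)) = j^2 - j/2 - 3/16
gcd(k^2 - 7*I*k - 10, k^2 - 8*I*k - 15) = k - 5*I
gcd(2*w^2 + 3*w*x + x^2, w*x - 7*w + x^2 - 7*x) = w + x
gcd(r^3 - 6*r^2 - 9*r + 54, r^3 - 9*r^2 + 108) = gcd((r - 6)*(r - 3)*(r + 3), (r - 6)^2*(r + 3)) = r^2 - 3*r - 18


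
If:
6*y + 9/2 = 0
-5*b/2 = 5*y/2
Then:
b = 3/4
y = -3/4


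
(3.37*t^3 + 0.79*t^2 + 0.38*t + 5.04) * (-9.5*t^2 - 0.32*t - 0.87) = -32.015*t^5 - 8.5834*t^4 - 6.7947*t^3 - 48.6889*t^2 - 1.9434*t - 4.3848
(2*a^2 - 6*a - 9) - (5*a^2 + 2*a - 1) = -3*a^2 - 8*a - 8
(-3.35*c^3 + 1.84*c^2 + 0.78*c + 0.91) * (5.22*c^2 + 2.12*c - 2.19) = -17.487*c^5 + 2.5028*c^4 + 15.3089*c^3 + 2.3742*c^2 + 0.221*c - 1.9929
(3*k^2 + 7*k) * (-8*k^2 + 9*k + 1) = -24*k^4 - 29*k^3 + 66*k^2 + 7*k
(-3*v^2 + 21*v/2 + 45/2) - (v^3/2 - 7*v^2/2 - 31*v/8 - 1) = -v^3/2 + v^2/2 + 115*v/8 + 47/2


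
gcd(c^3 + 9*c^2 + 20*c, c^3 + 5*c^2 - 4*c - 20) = c + 5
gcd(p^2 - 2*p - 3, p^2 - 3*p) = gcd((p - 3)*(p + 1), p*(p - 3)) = p - 3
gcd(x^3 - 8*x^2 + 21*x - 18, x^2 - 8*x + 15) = x - 3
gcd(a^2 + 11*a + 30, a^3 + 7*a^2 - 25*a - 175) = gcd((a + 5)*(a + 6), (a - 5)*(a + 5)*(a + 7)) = a + 5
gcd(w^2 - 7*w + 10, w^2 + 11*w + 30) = 1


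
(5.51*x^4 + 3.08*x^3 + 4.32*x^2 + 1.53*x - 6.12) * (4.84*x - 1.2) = 26.6684*x^5 + 8.2952*x^4 + 17.2128*x^3 + 2.2212*x^2 - 31.4568*x + 7.344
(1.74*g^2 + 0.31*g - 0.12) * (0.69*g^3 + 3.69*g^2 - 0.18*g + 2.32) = 1.2006*g^5 + 6.6345*g^4 + 0.7479*g^3 + 3.5382*g^2 + 0.7408*g - 0.2784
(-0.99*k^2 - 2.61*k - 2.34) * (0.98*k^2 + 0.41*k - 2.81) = -0.9702*k^4 - 2.9637*k^3 - 0.5814*k^2 + 6.3747*k + 6.5754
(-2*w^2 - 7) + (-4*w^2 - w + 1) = -6*w^2 - w - 6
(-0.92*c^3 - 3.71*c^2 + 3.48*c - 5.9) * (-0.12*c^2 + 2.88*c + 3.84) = 0.1104*c^5 - 2.2044*c^4 - 14.6352*c^3 - 3.516*c^2 - 3.6288*c - 22.656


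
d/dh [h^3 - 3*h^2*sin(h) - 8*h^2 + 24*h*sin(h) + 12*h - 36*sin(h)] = -3*h^2*cos(h) + 3*h^2 - 6*h*sin(h) + 24*h*cos(h) - 16*h + 24*sin(h) - 36*cos(h) + 12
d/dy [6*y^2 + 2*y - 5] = 12*y + 2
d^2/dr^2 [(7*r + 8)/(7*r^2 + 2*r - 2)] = 2*(4*(7*r + 1)^2*(7*r + 8) - 7*(21*r + 10)*(7*r^2 + 2*r - 2))/(7*r^2 + 2*r - 2)^3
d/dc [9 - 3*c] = -3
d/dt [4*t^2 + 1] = 8*t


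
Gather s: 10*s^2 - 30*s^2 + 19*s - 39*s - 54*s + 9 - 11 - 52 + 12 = -20*s^2 - 74*s - 42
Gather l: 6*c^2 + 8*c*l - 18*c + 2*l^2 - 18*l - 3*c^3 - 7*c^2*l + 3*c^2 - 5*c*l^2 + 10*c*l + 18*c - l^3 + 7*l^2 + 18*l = -3*c^3 + 9*c^2 - l^3 + l^2*(9 - 5*c) + l*(-7*c^2 + 18*c)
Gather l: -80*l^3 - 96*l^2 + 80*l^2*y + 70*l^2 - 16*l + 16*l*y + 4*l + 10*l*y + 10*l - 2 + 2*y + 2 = -80*l^3 + l^2*(80*y - 26) + l*(26*y - 2) + 2*y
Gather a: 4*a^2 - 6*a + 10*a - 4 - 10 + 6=4*a^2 + 4*a - 8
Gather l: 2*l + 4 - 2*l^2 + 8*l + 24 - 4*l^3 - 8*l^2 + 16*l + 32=-4*l^3 - 10*l^2 + 26*l + 60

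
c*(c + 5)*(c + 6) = c^3 + 11*c^2 + 30*c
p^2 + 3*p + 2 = (p + 1)*(p + 2)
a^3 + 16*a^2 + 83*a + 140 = (a + 4)*(a + 5)*(a + 7)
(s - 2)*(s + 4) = s^2 + 2*s - 8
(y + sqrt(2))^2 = y^2 + 2*sqrt(2)*y + 2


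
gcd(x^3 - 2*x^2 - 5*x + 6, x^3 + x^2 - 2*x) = x^2 + x - 2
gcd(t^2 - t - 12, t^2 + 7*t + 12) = t + 3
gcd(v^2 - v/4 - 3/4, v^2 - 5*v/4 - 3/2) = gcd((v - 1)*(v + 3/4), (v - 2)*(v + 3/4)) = v + 3/4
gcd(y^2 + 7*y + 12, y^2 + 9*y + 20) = y + 4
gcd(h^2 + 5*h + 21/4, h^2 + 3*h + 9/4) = h + 3/2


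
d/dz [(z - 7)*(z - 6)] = 2*z - 13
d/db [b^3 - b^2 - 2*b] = 3*b^2 - 2*b - 2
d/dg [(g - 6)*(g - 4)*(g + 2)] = 3*g^2 - 16*g + 4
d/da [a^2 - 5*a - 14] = 2*a - 5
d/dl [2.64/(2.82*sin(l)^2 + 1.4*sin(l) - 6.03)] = -(14.8896*sin(l) + 3.696)*cos(l)/(2.82*sin(l)^2 + 1.4*sin(l) - 6.03)^2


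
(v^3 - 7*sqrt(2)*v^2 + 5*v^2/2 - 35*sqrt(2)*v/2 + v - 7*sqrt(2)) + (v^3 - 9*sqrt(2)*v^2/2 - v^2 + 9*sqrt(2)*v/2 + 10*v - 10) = 2*v^3 - 23*sqrt(2)*v^2/2 + 3*v^2/2 - 13*sqrt(2)*v + 11*v - 10 - 7*sqrt(2)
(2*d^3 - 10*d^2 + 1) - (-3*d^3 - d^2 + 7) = 5*d^3 - 9*d^2 - 6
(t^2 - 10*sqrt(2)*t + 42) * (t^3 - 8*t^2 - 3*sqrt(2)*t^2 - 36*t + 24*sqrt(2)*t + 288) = t^5 - 13*sqrt(2)*t^4 - 8*t^4 + 66*t^3 + 104*sqrt(2)*t^3 - 528*t^2 + 234*sqrt(2)*t^2 - 1872*sqrt(2)*t - 1512*t + 12096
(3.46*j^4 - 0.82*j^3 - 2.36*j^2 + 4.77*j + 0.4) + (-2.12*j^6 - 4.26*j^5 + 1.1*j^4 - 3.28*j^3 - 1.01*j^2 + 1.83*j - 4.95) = -2.12*j^6 - 4.26*j^5 + 4.56*j^4 - 4.1*j^3 - 3.37*j^2 + 6.6*j - 4.55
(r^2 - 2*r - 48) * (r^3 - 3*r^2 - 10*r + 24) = r^5 - 5*r^4 - 52*r^3 + 188*r^2 + 432*r - 1152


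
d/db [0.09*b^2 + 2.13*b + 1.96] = 0.18*b + 2.13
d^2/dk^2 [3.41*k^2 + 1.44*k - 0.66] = 6.82000000000000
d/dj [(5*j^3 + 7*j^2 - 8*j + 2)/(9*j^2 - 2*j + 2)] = (45*j^4 - 20*j^3 + 88*j^2 - 8*j - 12)/(81*j^4 - 36*j^3 + 40*j^2 - 8*j + 4)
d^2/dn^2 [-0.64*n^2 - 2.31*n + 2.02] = -1.28000000000000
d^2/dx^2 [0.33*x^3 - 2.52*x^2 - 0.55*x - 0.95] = 1.98*x - 5.04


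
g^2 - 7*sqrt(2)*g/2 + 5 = (g - 5*sqrt(2)/2)*(g - sqrt(2))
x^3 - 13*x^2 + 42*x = x*(x - 7)*(x - 6)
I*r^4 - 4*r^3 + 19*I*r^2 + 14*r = r*(r - 2*I)*(r + 7*I)*(I*r + 1)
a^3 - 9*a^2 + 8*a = a*(a - 8)*(a - 1)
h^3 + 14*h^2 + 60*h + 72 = (h + 2)*(h + 6)^2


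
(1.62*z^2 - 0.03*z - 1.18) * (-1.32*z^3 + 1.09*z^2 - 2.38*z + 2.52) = -2.1384*z^5 + 1.8054*z^4 - 2.3307*z^3 + 2.8676*z^2 + 2.7328*z - 2.9736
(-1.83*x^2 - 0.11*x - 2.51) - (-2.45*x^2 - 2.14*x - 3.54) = 0.62*x^2 + 2.03*x + 1.03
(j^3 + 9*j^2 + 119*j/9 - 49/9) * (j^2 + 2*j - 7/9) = j^5 + 11*j^4 + 274*j^3/9 + 14*j^2 - 1715*j/81 + 343/81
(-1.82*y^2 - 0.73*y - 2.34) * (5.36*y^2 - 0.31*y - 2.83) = -9.7552*y^4 - 3.3486*y^3 - 7.1655*y^2 + 2.7913*y + 6.6222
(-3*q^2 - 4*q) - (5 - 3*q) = -3*q^2 - q - 5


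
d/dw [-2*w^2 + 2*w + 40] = 2 - 4*w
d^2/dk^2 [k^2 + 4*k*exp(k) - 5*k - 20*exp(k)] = 4*k*exp(k) - 12*exp(k) + 2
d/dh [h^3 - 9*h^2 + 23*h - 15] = 3*h^2 - 18*h + 23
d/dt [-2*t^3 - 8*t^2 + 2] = 2*t*(-3*t - 8)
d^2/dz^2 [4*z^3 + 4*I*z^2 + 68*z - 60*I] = 24*z + 8*I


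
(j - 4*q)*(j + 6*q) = j^2 + 2*j*q - 24*q^2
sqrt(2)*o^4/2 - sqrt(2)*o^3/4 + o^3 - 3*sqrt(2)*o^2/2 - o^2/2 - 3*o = o*(o - 2)*(o + 3/2)*(sqrt(2)*o/2 + 1)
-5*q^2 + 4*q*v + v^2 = (-q + v)*(5*q + v)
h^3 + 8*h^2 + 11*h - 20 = (h - 1)*(h + 4)*(h + 5)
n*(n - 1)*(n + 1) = n^3 - n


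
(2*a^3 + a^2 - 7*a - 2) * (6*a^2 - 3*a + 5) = 12*a^5 - 35*a^3 + 14*a^2 - 29*a - 10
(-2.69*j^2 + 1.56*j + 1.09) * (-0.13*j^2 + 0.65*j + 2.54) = 0.3497*j^4 - 1.9513*j^3 - 5.9603*j^2 + 4.6709*j + 2.7686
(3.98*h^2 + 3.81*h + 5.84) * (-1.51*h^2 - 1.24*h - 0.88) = -6.0098*h^4 - 10.6883*h^3 - 17.0452*h^2 - 10.5944*h - 5.1392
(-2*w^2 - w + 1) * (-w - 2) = 2*w^3 + 5*w^2 + w - 2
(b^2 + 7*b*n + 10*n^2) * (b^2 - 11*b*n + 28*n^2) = b^4 - 4*b^3*n - 39*b^2*n^2 + 86*b*n^3 + 280*n^4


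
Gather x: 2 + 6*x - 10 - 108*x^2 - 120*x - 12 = -108*x^2 - 114*x - 20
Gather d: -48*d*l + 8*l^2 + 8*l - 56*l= -48*d*l + 8*l^2 - 48*l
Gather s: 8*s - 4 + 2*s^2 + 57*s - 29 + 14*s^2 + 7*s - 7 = 16*s^2 + 72*s - 40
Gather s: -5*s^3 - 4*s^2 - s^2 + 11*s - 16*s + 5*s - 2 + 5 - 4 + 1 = -5*s^3 - 5*s^2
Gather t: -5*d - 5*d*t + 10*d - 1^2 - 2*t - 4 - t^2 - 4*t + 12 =5*d - t^2 + t*(-5*d - 6) + 7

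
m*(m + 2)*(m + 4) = m^3 + 6*m^2 + 8*m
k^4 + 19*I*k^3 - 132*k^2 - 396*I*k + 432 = (k + 3*I)*(k + 4*I)*(k + 6*I)^2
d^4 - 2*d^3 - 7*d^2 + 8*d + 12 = (d - 3)*(d - 2)*(d + 1)*(d + 2)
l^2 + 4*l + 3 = (l + 1)*(l + 3)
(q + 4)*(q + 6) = q^2 + 10*q + 24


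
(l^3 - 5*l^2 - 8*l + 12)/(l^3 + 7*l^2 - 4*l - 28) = (l^2 - 7*l + 6)/(l^2 + 5*l - 14)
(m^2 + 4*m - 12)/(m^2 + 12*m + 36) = (m - 2)/(m + 6)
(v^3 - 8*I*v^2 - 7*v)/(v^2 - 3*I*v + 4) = v*(v^2 - 8*I*v - 7)/(v^2 - 3*I*v + 4)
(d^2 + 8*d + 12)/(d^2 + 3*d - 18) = (d + 2)/(d - 3)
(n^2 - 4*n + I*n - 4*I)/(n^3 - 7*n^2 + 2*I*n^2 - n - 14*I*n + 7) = (n - 4)/(n^2 + n*(-7 + I) - 7*I)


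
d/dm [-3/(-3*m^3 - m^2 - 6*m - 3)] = 3*(-9*m^2 - 2*m - 6)/(3*m^3 + m^2 + 6*m + 3)^2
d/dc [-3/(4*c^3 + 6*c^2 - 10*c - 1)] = 6*(6*c^2 + 6*c - 5)/(4*c^3 + 6*c^2 - 10*c - 1)^2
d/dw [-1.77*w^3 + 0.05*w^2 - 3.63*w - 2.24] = -5.31*w^2 + 0.1*w - 3.63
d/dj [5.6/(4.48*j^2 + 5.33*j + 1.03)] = (-50.176*j - 29.848)/(4.48*j^2 + 5.33*j + 1.03)^2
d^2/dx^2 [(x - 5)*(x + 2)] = 2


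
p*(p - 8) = p^2 - 8*p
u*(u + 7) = u^2 + 7*u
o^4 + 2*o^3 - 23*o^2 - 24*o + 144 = (o - 3)^2*(o + 4)^2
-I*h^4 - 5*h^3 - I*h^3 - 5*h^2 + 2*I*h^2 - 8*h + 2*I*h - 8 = (h + 1)*(h - 4*I)*(h - 2*I)*(-I*h + 1)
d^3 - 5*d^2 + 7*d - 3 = (d - 3)*(d - 1)^2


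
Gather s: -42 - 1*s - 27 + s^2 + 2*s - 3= s^2 + s - 72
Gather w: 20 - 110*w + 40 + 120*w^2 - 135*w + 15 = 120*w^2 - 245*w + 75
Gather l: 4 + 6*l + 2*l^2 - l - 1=2*l^2 + 5*l + 3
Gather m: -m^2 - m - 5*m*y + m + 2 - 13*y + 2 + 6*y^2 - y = -m^2 - 5*m*y + 6*y^2 - 14*y + 4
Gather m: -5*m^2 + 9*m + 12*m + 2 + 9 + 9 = -5*m^2 + 21*m + 20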